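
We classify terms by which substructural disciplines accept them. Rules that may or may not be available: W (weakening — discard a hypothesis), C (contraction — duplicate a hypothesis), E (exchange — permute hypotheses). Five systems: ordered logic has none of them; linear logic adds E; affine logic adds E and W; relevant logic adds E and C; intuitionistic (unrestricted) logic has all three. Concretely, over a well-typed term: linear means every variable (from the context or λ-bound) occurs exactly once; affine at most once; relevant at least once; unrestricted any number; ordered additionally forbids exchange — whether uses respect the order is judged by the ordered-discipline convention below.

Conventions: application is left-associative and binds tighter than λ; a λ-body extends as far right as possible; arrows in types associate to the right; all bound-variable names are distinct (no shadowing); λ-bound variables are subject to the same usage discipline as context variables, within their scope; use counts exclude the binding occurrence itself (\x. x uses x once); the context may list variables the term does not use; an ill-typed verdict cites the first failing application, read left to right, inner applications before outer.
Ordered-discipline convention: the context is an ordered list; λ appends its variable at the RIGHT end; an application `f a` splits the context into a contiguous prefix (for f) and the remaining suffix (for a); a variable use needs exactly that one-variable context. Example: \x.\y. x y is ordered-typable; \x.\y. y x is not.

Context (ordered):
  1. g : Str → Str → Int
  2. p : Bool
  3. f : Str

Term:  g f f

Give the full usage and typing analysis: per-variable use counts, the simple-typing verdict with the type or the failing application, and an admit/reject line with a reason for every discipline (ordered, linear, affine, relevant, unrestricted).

counts: g: 1, p: 0, f: 2
uses in reading order: g, f, f
typing: well-typed — term : Int
ordered: ✗ — repeated use of f ×2; needs weakening: p unused
linear: ✗ — repeated use of f ×2; needs weakening: p unused
affine: ✗ — repeated use of f ×2
relevant: ✗ — needs weakening: p unused
unrestricted: ✓ — simply typable at Int; W, C, E all held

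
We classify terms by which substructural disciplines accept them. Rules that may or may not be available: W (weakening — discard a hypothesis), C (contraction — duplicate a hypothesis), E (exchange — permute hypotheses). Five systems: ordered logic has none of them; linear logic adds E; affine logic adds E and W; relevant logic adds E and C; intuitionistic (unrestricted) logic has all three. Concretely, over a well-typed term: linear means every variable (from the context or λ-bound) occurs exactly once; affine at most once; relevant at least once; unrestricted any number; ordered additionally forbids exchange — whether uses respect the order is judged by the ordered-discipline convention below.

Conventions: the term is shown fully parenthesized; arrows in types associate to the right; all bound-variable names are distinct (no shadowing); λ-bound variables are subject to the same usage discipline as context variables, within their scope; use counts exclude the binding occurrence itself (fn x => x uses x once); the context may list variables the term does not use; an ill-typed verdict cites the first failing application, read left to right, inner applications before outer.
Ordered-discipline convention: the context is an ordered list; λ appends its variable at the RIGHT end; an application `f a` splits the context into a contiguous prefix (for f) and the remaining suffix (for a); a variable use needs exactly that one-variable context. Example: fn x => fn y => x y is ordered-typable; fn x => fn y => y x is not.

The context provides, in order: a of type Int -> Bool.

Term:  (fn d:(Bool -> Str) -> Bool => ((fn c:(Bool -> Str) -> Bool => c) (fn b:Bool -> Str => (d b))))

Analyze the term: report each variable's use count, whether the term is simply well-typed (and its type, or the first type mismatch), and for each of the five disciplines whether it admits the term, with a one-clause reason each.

variable uses: a ×0, d (bound) ×1, c (bound) ×1, b (bound) ×1
left-to-right use order: c, d, b
typing: well-typed at ((Bool -> Str) -> Bool) -> (Bool -> Str) -> Bool
ordered ✗ (a never used (weakening))
linear ✗ (a never used (weakening))
affine ✓ (none of a, d, c, b used more than once)
relevant ✗ (a never used (weakening))
unrestricted ✓ (well-typed at ((Bool -> Str) -> Bool) -> (Bool -> Str) -> Bool; no restrictions here)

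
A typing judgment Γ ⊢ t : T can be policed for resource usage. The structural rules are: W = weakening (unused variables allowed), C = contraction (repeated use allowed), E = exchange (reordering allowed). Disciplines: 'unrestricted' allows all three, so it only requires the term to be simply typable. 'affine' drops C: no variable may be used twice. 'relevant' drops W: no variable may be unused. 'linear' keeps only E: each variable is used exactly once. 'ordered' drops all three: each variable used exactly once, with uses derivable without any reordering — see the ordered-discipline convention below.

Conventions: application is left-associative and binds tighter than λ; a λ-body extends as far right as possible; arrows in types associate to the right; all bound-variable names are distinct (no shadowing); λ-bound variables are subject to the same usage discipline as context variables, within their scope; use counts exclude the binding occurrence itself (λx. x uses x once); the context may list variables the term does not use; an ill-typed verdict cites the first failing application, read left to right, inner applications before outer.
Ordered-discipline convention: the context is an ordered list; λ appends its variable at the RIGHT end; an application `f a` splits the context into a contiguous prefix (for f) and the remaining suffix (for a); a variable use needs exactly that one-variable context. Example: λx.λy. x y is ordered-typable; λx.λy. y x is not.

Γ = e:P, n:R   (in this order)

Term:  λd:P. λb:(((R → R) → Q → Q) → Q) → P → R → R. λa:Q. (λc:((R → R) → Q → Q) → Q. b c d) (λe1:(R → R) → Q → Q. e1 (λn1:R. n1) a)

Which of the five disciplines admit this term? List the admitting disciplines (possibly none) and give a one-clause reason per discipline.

admitting disciplines: affine, unrestricted
usage: e: 0×, n: 0×, d (λ-bound): 1×, b (λ-bound): 1×, a (λ-bound): 1×, c (λ-bound): 1×, e1 (λ-bound): 1×, n1 (λ-bound): 1×
uses in reading order: b, c, d, e1, n1, a
typing: well-typed — term : P → ((((R → R) → Q → Q) → Q) → P → R → R) → Q → R → R
ordered: ✗ — e, n left unused
linear: ✗ — e, n left unused
affine: ✓ — at most one use each (e, n, d, b, a, c, e1, n1)
relevant: ✗ — e, n left unused
unrestricted: ✓ — typability at P → ((((R → R) → Q → Q) → Q) → P → R → R) → Q → R → R is all that's needed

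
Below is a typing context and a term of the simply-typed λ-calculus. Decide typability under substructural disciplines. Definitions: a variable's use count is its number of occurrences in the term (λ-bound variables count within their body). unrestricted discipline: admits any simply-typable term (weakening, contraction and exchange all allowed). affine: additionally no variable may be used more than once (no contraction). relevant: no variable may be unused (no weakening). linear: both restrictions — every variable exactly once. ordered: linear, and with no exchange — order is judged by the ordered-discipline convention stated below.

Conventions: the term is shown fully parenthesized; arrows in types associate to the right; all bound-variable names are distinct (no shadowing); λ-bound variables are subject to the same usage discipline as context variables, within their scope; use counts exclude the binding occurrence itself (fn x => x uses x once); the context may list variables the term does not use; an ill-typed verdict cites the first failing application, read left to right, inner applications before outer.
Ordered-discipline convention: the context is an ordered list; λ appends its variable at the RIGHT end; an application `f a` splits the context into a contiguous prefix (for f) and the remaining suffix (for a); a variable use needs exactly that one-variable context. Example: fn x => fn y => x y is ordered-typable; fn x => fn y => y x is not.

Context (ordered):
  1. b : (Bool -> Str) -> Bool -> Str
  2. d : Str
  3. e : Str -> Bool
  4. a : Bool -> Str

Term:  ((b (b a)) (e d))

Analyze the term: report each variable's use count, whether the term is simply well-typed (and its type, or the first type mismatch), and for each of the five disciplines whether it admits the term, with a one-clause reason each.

usage: b: 2; d: 1; e: 1; a: 1
uses in reading order: b, b, a, e, d
typing: well-typed at Str
ordered: ✗, uses contraction: b ×2
linear: ✗, uses contraction: b ×2
affine: ✗, uses contraction: b ×2
relevant: ✓, none of b, d, e, a goes unused
unrestricted: ✓, well-typed at Str; no restrictions here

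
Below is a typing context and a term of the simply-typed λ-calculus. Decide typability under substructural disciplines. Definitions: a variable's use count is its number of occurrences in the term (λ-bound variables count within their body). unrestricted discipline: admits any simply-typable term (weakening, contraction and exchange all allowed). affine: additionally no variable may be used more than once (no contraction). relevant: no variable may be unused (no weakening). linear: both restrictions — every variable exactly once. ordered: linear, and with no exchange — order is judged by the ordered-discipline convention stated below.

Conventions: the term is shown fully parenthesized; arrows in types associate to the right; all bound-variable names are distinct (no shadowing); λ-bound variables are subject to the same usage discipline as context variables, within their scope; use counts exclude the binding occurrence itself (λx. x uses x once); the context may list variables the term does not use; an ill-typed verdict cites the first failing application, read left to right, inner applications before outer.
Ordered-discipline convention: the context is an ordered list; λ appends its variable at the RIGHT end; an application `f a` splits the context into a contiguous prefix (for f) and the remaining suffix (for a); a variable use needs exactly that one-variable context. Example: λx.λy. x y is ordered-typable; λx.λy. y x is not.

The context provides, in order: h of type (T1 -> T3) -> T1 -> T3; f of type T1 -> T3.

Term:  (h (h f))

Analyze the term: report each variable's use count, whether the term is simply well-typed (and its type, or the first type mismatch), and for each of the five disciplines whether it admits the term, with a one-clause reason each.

use counts: h: 2×; f: 1×
left-to-right use order: h, h, f
typing: well-typed at T1 -> T3
ordered: ✗, h ×2 used more than once (contraction)
linear: ✗, h ×2 used more than once (contraction)
affine: ✗, h ×2 used more than once (contraction)
relevant: ✓, h, f: all used, weakening unneeded
unrestricted: ✓, type-checks (T1 -> T3) and nothing is barred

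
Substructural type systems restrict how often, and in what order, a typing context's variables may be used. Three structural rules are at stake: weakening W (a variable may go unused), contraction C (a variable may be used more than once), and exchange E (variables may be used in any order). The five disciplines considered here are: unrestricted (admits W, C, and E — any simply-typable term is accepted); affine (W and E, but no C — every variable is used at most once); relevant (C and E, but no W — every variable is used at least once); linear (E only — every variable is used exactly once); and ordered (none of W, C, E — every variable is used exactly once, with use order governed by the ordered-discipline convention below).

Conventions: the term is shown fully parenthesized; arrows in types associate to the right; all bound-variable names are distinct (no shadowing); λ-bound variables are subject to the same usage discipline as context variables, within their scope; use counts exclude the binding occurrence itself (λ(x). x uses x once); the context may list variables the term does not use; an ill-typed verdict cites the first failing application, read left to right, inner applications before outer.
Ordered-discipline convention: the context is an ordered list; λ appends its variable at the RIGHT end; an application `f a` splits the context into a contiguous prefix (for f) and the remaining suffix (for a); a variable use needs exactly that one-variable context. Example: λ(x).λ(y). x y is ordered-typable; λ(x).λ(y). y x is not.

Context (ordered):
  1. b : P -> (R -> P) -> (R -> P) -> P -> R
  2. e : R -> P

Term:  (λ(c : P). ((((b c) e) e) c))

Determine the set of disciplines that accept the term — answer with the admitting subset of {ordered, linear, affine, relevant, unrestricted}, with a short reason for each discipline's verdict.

admitted by: relevant, unrestricted
use counts: b ×1, e ×2, c [bound] ×2
use order (left to right): b, c, e, e, c
typing: well-typed at P -> R
ordered: ✗ — uses contraction: e ×2, c ×2
linear: ✗ — uses contraction: e ×2, c ×2
affine: ✗ — uses contraction: e ×2, c ×2
relevant: ✓ — every one of b, e, c appears
unrestricted: ✓ — well-typed at P -> R; no restrictions here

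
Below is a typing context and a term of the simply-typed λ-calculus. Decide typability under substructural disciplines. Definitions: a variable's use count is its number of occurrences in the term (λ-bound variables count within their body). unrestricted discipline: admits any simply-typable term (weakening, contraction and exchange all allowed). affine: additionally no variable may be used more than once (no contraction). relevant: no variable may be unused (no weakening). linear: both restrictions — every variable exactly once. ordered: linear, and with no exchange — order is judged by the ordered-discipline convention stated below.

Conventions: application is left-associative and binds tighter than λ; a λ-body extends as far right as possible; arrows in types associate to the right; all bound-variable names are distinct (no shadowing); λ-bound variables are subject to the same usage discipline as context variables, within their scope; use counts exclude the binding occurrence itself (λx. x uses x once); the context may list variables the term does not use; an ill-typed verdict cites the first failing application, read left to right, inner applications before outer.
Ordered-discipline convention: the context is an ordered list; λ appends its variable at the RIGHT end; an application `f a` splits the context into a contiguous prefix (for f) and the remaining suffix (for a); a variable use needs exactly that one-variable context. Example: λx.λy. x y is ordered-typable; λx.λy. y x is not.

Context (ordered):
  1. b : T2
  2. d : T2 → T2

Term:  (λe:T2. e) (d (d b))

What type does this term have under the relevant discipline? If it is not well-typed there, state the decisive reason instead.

term : T2
usage: b=1; d=2; e (λ-bound)=1
uses in reading order: e, d, d, b
typing: ✓ — T2
summary: ordered ✗ · linear ✗ · affine ✗ · relevant ✓ · unrestricted ✓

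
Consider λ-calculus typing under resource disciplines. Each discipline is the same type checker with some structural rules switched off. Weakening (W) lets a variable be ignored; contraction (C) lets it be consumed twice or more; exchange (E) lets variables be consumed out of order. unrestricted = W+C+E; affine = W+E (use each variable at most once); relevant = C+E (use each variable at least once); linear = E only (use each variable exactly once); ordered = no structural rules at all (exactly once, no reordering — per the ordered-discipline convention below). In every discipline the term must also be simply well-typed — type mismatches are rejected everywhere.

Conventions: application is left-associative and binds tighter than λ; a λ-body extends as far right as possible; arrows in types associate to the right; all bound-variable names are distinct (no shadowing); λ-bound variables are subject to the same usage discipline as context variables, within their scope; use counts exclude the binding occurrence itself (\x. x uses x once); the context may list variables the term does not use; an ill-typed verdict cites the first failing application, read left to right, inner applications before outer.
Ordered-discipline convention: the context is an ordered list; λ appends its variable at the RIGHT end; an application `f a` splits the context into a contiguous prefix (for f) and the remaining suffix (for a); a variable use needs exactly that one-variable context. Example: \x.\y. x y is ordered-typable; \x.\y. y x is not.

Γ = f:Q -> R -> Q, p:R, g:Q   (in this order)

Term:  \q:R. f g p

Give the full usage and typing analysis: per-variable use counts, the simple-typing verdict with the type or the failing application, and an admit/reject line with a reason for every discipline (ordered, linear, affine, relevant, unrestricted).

use counts: f ×1, p ×1, g ×1, q (λ-bound) ×0
use order (left to right): f, g, p
typing: well-typed — term : R -> Q
ordered: ✗, q never used (weakening)
linear: ✗, q never used (weakening)
affine: ✓, no duplicate uses among f, p, g, q
relevant: ✗, q never used (weakening)
unrestricted: ✓, simply typable at R -> Q; W, C, E all held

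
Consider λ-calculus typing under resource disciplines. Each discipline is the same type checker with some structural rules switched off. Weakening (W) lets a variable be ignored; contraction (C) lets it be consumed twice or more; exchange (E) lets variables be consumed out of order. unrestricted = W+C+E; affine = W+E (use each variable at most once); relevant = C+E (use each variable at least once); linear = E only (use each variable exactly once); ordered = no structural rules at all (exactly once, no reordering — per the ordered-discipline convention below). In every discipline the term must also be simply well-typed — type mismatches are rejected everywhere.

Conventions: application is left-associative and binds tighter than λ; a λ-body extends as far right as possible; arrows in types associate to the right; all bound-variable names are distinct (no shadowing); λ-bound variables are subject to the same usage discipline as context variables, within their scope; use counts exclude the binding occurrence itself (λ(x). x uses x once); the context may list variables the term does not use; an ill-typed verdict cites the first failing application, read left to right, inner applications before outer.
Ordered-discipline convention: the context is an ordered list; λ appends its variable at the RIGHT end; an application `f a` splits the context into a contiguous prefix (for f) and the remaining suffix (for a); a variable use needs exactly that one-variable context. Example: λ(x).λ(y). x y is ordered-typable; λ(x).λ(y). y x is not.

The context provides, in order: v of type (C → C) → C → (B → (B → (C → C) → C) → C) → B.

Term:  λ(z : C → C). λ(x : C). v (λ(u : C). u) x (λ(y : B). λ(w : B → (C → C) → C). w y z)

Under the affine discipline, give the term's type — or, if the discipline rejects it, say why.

term : (C → C) → C → B
usage: v ×1; z (bound) ×1; x (bound) ×1; u (bound) ×1; y (bound) ×1; w (bound) ×1
order of uses: v, u, x, w, y, z
typing: well-typed at (C → C) → C → B
per-discipline verdicts: ordered ✗, linear ✓, affine ✓, relevant ✓, unrestricted ✓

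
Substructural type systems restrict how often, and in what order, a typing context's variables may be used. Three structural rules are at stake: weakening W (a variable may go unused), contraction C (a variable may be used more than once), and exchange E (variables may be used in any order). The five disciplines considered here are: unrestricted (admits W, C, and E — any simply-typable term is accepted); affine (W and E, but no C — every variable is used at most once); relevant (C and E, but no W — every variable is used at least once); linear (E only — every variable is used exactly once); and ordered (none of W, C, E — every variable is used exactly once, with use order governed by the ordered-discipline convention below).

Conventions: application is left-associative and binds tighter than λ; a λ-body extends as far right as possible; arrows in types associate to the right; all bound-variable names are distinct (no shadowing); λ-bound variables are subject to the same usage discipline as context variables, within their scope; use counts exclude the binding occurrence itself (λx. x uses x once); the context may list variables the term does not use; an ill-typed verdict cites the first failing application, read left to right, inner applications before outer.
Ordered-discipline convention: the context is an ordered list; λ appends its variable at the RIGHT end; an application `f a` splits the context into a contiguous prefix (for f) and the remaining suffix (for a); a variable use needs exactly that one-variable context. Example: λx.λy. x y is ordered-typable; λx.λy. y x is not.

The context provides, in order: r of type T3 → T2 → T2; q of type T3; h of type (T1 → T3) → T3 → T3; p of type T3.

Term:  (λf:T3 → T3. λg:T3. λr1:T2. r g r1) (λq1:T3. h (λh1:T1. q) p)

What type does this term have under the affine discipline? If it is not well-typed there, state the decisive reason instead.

term : T3 → T2 → T2
counts: r=1; q=1; h=1; p=1; f (bound)=0; g (bound)=1; r1 (bound)=1; q1 (bound)=0; h1 (bound)=0
left-to-right use order: r, g, r1, h, q, p
typing: well-typed — term : T3 → T2 → T2
per-discipline verdicts: ordered ✗ · linear ✗ · affine ✓ · relevant ✗ · unrestricted ✓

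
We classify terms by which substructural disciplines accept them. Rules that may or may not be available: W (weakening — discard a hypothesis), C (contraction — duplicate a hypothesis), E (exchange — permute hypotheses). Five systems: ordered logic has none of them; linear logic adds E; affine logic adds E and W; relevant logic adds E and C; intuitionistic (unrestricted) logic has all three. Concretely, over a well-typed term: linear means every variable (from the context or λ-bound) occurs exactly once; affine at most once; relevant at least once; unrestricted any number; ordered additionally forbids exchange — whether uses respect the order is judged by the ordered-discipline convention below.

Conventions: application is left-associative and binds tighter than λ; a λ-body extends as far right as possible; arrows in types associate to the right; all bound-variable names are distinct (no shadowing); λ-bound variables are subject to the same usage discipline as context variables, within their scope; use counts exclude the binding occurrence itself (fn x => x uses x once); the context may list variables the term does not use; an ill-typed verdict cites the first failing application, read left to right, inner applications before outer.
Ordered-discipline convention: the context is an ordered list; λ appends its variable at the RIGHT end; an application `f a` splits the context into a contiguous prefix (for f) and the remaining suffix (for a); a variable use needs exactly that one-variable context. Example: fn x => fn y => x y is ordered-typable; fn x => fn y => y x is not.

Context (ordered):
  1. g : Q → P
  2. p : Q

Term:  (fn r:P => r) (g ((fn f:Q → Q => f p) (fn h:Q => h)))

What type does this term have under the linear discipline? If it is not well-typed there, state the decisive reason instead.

term : P
use counts: g: 1, p: 1, r [bound]: 1, f [bound]: 1, h [bound]: 1
order of uses: r, g, f, p, h
typing: well-typed — term : P
summary: ordered ✗ · linear ✓ · affine ✓ · relevant ✓ · unrestricted ✓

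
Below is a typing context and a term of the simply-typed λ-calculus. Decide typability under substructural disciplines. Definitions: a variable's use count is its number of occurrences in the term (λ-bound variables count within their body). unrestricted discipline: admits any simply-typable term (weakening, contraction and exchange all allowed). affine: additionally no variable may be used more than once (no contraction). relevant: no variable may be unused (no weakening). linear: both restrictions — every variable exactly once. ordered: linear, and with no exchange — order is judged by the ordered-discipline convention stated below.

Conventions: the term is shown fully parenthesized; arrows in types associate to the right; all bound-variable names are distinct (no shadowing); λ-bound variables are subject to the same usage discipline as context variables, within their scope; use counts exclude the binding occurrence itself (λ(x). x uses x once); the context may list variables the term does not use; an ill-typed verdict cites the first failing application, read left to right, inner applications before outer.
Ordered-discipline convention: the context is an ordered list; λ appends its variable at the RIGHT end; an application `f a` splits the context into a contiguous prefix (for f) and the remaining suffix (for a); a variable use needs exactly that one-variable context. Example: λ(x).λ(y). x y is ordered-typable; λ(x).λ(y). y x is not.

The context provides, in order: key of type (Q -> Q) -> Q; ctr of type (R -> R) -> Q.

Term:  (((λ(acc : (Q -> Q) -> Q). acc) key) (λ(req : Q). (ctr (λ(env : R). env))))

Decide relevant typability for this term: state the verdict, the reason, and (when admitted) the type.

no — req never used (weakening)
counts: key=1; ctr=1; acc [bound]=1; req [bound]=0; env [bound]=1
left-to-right use order: acc, key, ctr, env
typing: well-typed — term : Q
summary: ordered ✗ | linear ✗ | affine ✓ | relevant ✗ | unrestricted ✓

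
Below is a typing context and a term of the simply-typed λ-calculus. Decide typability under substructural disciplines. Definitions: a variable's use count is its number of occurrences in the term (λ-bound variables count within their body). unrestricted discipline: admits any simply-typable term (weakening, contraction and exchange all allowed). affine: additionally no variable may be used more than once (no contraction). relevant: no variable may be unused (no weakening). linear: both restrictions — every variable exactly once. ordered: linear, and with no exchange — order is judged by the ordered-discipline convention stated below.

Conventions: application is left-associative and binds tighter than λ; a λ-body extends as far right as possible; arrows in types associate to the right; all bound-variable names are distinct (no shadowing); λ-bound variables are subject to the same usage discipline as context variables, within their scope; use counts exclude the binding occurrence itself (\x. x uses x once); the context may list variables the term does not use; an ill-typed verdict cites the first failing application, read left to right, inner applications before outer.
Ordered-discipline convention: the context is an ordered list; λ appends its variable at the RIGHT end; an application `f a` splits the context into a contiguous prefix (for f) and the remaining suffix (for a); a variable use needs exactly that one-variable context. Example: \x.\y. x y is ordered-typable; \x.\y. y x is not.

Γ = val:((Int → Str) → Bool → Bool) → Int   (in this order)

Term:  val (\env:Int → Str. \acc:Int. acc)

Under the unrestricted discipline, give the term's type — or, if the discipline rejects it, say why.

not well-typed under unrestricted — fails simple typing
use counts: val: 1; env (bound): 0; acc (bound): 1
use order (left to right): val, acc
typing: ill-typed: argument of type (Int → Str) → Int → Int where (Int → Str) → Bool → Bool is required
per-discipline verdicts: ordered ✗, linear ✗, affine ✗, relevant ✗, unrestricted ✗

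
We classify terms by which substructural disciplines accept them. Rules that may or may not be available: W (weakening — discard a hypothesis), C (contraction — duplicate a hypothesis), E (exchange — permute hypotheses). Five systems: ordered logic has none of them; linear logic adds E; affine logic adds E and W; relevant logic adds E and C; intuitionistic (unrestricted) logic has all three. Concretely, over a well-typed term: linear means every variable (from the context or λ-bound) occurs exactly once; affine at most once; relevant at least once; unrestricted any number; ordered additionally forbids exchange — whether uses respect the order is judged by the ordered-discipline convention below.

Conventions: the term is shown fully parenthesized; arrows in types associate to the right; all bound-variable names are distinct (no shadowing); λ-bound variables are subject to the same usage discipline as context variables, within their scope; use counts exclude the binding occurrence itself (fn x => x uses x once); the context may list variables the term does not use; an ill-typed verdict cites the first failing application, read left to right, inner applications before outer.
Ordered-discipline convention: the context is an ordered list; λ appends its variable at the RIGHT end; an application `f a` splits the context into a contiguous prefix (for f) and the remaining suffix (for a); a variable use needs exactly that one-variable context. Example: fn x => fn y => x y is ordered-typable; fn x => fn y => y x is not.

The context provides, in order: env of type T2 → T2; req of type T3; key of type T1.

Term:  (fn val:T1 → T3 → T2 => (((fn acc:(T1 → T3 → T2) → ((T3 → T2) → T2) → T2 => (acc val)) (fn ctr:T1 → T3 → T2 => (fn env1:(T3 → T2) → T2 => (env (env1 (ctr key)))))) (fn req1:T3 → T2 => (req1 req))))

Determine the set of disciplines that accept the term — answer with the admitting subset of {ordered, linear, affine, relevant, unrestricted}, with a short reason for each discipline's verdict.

admitted in: linear, affine, relevant, unrestricted
usage: env: 1×, req: 1×, key: 1×, val [bound]: 1×, acc [bound]: 1×, ctr [bound]: 1×, env1 [bound]: 1×, req1 [bound]: 1×
use order (left to right): acc, val, env, env1, ctr, key, req1, req
typing: well-typed — term : (T1 → T3 → T2) → T2
ordered: ✗, needs exchange: uses follow acc, val, env, env1, ctr, key, req1, req
linear: ✓, each of env, req, key, val, acc, ctr, env1, req1 used exactly once
affine: ✓, none of env, req, key, val, acc, ctr, env1, req1 used more than once
relevant: ✓, at least one use each (env, req, key, val, acc, ctr, env1, req1)
unrestricted: ✓, well-typed at (T1 → T3 → T2) → T2; no restrictions here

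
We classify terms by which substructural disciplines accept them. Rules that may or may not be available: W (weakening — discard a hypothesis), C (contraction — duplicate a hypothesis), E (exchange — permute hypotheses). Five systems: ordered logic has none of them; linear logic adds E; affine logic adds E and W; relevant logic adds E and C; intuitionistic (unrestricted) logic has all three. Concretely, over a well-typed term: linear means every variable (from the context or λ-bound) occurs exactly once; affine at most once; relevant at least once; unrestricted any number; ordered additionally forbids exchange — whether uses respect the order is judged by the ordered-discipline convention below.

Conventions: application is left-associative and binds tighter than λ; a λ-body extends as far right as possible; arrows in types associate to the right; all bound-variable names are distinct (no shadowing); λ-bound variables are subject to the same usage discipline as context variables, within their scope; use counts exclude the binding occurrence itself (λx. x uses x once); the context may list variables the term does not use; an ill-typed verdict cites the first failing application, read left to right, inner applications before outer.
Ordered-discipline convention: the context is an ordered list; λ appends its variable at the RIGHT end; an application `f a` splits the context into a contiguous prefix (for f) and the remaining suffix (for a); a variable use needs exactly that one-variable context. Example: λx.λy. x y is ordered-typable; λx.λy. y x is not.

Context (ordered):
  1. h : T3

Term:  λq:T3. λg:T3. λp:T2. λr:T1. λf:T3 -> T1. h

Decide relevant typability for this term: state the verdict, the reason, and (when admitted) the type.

no — q, g, p, r, f left unused
use counts: h: 1, q (λ-bound): 0, g (λ-bound): 0, p (λ-bound): 0, r (λ-bound): 0, f (λ-bound): 0
uses in reading order: h
typing: ✓ — T3 -> T3 -> T2 -> T1 -> (T3 -> T1) -> T3
all disciplines: ordered ✗, linear ✗, affine ✓, relevant ✗, unrestricted ✓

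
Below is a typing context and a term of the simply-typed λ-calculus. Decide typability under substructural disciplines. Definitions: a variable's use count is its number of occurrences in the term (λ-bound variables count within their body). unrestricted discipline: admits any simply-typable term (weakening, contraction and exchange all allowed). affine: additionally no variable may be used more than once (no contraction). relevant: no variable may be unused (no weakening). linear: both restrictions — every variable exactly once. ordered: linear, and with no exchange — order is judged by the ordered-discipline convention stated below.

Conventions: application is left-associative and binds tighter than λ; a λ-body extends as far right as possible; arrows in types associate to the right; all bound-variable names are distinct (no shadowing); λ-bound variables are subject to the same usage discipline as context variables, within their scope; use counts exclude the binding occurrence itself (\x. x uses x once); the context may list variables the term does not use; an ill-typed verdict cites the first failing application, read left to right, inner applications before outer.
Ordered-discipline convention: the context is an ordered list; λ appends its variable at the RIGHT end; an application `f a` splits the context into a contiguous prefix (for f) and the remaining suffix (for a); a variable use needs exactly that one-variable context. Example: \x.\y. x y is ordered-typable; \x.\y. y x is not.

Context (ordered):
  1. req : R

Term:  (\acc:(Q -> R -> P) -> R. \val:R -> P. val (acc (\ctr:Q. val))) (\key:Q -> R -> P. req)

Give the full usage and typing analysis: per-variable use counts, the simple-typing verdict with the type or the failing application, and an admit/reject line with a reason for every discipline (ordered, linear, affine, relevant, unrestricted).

use counts: req ×1; acc (λ-bound) ×1; val (λ-bound) ×2; ctr (λ-bound) ×0; key (λ-bound) ×0
uses in reading order: val, acc, val, req
typing: well-typed at (R -> P) -> P
ordered: ✗, repeated use of val ×2; unused: ctr, key — weakening required
linear: ✗, repeated use of val ×2; unused: ctr, key — weakening required
affine: ✗, repeated use of val ×2
relevant: ✗, unused: ctr, key — weakening required
unrestricted: ✓, simply typable at (R -> P) -> P; W, C, E all held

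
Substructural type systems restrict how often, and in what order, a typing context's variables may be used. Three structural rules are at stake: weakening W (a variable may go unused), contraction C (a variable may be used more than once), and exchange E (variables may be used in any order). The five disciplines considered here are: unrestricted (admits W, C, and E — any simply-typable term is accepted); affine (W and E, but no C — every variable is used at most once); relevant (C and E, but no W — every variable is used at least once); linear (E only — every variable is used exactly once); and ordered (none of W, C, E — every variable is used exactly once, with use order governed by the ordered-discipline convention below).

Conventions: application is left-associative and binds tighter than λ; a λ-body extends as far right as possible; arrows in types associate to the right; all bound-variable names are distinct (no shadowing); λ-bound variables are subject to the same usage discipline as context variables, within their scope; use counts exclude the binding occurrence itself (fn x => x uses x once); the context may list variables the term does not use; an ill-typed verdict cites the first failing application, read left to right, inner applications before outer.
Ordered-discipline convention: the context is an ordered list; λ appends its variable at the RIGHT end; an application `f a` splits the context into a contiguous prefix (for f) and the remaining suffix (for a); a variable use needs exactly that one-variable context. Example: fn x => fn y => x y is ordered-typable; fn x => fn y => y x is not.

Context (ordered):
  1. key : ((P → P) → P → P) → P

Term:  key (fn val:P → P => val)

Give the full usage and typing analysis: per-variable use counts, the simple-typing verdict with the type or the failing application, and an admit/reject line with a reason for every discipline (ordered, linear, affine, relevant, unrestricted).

use counts: key ×1; val (λ-bound) ×1
uses in reading order: key, val
typing: well-typed — term : P
ordered ✓ (key, val once each; derivable with no W/C/E)
linear ✓ (single use per variable (key, val))
affine ✓ (key, val: no repeats, contraction unneeded)
relevant ✓ (every one of key, val appears)
unrestricted ✓ (well-typed at P; no restrictions here)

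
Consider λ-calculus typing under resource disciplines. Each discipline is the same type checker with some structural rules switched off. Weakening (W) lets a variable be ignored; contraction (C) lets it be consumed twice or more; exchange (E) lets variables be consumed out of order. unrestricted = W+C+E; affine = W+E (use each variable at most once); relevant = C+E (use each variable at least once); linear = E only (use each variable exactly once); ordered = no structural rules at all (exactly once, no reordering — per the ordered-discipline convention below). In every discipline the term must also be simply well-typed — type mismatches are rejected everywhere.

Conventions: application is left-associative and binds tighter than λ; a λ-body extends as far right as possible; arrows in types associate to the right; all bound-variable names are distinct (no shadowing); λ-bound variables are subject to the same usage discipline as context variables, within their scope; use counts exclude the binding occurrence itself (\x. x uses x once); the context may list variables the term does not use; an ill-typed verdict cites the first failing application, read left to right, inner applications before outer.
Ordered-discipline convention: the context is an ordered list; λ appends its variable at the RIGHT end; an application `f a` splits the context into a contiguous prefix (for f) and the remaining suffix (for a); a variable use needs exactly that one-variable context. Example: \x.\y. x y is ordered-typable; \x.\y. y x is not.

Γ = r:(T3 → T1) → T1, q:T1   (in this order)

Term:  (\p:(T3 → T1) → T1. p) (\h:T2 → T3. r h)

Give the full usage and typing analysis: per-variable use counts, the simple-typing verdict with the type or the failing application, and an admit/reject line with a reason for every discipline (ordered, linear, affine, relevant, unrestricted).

variable uses: r: 1; q: 0; p (λ-bound): 1; h (λ-bound): 1
use order (left to right): p, r, h
typing: ill-typed: an application expects T3 → T1 but receives T2 → T3
ordered: ✗ — the type mismatch rejects it
linear: ✗ — not simply typable
affine: ✗ — fails simple typing
relevant: ✗ — a type mismatch blocks all five
unrestricted: ✗ — the type mismatch rejects it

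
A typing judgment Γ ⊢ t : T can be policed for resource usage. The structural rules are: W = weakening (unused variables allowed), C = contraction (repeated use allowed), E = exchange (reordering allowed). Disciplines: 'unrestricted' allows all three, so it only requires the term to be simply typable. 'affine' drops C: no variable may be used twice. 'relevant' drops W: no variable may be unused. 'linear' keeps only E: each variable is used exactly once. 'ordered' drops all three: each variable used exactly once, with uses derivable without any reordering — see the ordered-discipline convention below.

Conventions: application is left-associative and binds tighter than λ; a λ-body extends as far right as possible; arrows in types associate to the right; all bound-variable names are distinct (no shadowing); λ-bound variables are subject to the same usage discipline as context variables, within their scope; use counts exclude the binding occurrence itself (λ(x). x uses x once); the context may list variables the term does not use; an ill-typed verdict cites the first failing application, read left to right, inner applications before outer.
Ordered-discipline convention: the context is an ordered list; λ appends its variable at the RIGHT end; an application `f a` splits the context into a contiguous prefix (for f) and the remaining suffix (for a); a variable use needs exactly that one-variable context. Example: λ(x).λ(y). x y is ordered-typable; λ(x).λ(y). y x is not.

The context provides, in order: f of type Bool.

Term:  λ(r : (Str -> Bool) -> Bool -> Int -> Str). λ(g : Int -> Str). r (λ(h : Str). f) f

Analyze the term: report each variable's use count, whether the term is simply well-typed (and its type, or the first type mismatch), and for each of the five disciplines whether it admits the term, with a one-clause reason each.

counts: f: 2×; r [bound]: 1×; g [bound]: 0×; h [bound]: 0×
uses in reading order: r, f, f
typing: well-typed at ((Str -> Bool) -> Bool -> Int -> Str) -> (Int -> Str) -> Int -> Str
ordered: ✗ — needs contraction — f ×2; unused: g, h — weakening required
linear: ✗ — needs contraction — f ×2; unused: g, h — weakening required
affine: ✗ — needs contraction — f ×2
relevant: ✗ — unused: g, h — weakening required
unrestricted: ✓ — simply typable at ((Str -> Bool) -> Bool -> Int -> Str) -> (Int -> Str) -> Int -> Str; W, C, E all held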